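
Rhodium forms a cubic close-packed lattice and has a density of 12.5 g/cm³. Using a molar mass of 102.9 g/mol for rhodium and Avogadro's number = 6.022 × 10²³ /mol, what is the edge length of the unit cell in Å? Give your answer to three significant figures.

3.80 Å

With Z = 4 atoms per FCC cell, a³ = Z·M/(N_A·ρ) = 4 × 102.9 / (6.022 × 10²³ × 12.50 g/cm³) = 5.468 × 10^-23 cm³.
a = (5.468 × 10^-23)^(1/3) = 3.796 × 10^-8 cm = 3.80 Å.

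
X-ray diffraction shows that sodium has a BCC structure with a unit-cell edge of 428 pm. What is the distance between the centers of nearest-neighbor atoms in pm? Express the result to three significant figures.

371 pm

In a BCC structure, atoms touch along the body diagonal, so √3·a = 4r; the nearest-neighbor distance equals 2r = 0.8660·a.
d = 0.8660 × 428 = 371 pm.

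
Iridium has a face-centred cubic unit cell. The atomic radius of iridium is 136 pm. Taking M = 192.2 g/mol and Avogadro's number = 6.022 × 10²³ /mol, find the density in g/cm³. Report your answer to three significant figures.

In an FCC lattice, atoms touch along the face diagonal, so √2·a = 4r, giving a = 384.7 pm = 3.847 × 10^-8 cm.
With Z = 4, ρ = Z·M/(N_A·a³) = 4 × 192.2 / (6.022 × 10²³ × 5.692 × 10^-23) = 22.43 g/cm³.

22.4 g/cm³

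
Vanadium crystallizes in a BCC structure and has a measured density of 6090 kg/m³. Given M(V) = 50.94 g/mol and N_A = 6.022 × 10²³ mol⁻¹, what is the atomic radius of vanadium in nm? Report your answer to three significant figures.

0.131 nm

For a BCC cell (Z = 2), a³ = Z·M/(N_A·ρ) = 2 × 50.94 / (6.022 × 10²³ × 6.090) = 2.778 × 10^-23 cm³, so a = 3.029 × 10^-8 cm = 0.3029 nm.
Atoms touch along the body diagonal, so √3·a = 4r, so r = 0.4330 × a = 0.131 nm.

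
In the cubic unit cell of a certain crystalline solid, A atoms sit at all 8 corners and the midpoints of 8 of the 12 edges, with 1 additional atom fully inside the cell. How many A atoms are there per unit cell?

4

Corner atoms are shared by 8 cells (1/8 each), edge atoms by 4 (1/4 each), interior atoms are unshared.
Net atoms = 8 × 1/8 + 8 × 1/4 + 1 = 1 + 2 + 1 = 4.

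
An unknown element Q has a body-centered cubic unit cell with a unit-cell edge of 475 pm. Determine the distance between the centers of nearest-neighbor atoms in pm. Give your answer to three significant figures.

In a BCC structure, atoms touch along the body diagonal, so √3·a = 4r; the nearest-neighbor distance equals 2r = 0.8660·a.
d = 0.8660 × 475 = 411 pm.

411 pm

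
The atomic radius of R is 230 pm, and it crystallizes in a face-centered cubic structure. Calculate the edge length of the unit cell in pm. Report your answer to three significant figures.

In an FCC lattice, atoms touch along the face diagonal, so √2·a = 4r.
a = 4r/√2 = 4 × 230 / 1.4142 = 651 pm.

651 pm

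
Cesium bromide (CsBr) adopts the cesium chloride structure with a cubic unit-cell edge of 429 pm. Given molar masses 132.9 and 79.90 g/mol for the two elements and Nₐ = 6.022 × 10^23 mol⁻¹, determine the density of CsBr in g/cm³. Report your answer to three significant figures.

The cesium chloride structure contains Z = 1 formula unit per cell; M(CsBr) = 132.9 + 79.90 = 212.8 g/mol.
a³ = (4.290 × 10^-8 cm)³ = 7.895 × 10^-23 cm³.
ρ = 1 × 212.8 / (6.022 × 10²³ × 7.895 × 10^-23) = 4.476 g/cm³.

4.48 g/cm³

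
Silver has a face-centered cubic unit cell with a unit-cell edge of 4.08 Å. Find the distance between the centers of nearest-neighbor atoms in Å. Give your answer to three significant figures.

2.88 Å

In an FCC structure, atoms touch along the face diagonal, so √2·a = 4r; the nearest-neighbor distance equals 2r = 0.7071·a.
d = 0.7071 × 4.08 = 2.88 Å.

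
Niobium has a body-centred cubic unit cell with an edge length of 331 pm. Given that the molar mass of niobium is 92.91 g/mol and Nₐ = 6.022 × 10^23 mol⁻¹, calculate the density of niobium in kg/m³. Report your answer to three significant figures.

A BCC unit cell contains Z = 2 atoms.
Cell volume: a³ = (331 pm)³ = (3.310 × 10^-8 cm)³ = 3.626 × 10^-23 cm³.
ρ = Z·M/(N_A·a³) = 2 × 92.91 / (6.022 × 10²³ × 3.626 × 10^-23) = 8.509 g/cm³ = 8510 kg/m³.

8510 kg/m³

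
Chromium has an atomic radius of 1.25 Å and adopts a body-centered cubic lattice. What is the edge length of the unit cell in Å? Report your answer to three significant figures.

In a BCC lattice, atoms touch along the body diagonal, so √3·a = 4r.
a = 4r/√3 = 4 × 1.25 / 1.7321 = 2.89 Å.

2.89 Å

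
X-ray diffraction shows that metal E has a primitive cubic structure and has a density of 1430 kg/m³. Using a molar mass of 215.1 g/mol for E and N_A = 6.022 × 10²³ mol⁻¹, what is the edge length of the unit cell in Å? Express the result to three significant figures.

6.30 Å

With Z = 1 atom per simple cubic cell, a³ = Z·M/(N_A·ρ) = 1 × 215.1 / (6.022 × 10²³ × 1.430 g/cm³) = 2.498 × 10^-22 cm³.
a = (2.498 × 10^-22)^(1/3) = 6.298 × 10^-8 cm = 6.30 Å.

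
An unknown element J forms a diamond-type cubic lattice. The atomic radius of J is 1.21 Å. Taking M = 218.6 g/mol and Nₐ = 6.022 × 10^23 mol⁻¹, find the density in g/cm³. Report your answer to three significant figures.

16.6 g/cm³

In a diamond cubic lattice, nearest neighbors lie along the body diagonal with √3·a = 8r, giving a = 5.589 Å = 5.589 × 10^-8 cm.
With Z = 8, ρ = Z·M/(N_A·a³) = 8 × 218.6 / (6.022 × 10²³ × 1.746 × 10^-22) = 16.64 g/cm³.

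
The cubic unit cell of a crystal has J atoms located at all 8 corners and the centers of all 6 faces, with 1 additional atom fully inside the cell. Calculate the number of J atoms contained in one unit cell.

5

Corner atoms are shared by 8 cells (1/8 each), face atoms by 2 (1/2 each), interior atoms are unshared.
Net atoms = 8 × 1/8 + 6 × 1/2 + 1 = 1 + 3 + 1 = 5.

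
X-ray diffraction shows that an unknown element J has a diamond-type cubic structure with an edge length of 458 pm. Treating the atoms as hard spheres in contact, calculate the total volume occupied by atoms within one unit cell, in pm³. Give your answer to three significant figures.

3.27 × 10^7 pm³

In a diamond cubic lattice nearest neighbors lie along the body diagonal with √3·a = 8r, so r = 0.2165a = 99.16 pm.
V_atoms = Z × (4/3)πr³ = 8 × (4/3)π × (99.16)³ = 3.27 × 10^7 pm³.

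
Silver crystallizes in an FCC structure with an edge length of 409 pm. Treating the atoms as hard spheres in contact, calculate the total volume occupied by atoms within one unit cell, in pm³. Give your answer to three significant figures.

In an FCC lattice atoms touch along the face diagonal, so √2·a = 4r, so r = 0.3536a = 144.6 pm.
V_atoms = Z × (4/3)πr³ = 4 × (4/3)π × (144.6)³ = 5.07 × 10^7 pm³.

5.07 × 10^7 pm³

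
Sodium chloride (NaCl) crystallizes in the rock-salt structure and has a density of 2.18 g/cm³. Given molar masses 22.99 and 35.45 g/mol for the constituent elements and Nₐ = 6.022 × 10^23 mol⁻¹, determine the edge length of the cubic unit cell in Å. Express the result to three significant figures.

5.63 Å

M(NaCl) = 58.44 g/mol; Z = 4 formula units per cell.
a³ = Z·M/(N_A·ρ) = 4 × 58.44 / (6.022 × 10²³ × 2.18) = 1.781 × 10^-22 cm³, so a = 5.626 × 10^-8 cm = 5.63 Å.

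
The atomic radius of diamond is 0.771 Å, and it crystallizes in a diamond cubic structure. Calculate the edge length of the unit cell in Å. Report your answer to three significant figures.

In a diamond cubic lattice, nearest neighbors lie along the body diagonal with √3·a = 8r.
a = 8r/√3 = 8 × 0.771 / 1.7321 = 3.56 Å.

3.56 Å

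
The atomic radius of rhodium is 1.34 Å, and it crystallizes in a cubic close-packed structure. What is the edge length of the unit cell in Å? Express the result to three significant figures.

In an FCC lattice, atoms touch along the face diagonal, so √2·a = 4r.
a = 4r/√2 = 4 × 1.34 / 1.4142 = 3.79 Å.

3.79 Å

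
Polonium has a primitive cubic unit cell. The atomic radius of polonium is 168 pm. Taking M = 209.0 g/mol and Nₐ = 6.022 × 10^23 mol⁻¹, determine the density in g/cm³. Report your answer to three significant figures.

9.15 g/cm³

In a simple cubic lattice, atoms touch along the cell edge, so a = 2r, giving a = 336.0 pm = 3.360 × 10^-8 cm.
With Z = 1, ρ = Z·M/(N_A·a³) = 1 × 209.0 / (6.022 × 10²³ × 3.793 × 10^-23) = 9.149 g/cm³.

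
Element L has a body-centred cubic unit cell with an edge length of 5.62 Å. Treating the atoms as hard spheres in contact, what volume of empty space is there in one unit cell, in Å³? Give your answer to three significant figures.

In a BCC lattice atoms touch along the body diagonal, so √3·a = 4r, so r = 0.4330a = 2.434 Å.
V_cell = a³ = 177.5 Å³; V_atoms = 2 × (4/3)πr³ = 120.7 Å³.
Empty space = 177.5 − 120.7 = 56.8 Å³.

56.8 Å³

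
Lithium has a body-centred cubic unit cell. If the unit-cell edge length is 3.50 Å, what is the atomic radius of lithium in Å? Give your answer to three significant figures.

1.52 Å

In a BCC lattice, atoms touch along the body diagonal, so √3·a = 4r.
r = √3·a/4 = 1.7321 × 3.50 / 4 = 1.52 Å.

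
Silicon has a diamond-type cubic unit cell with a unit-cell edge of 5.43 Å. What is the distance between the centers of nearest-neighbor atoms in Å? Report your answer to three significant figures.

In a diamond cubic structure, nearest neighbors lie along the body diagonal with √3·a = 8r; the nearest-neighbor distance equals 2r = 0.4330·a.
d = 0.4330 × 5.43 = 2.35 Å.

2.35 Å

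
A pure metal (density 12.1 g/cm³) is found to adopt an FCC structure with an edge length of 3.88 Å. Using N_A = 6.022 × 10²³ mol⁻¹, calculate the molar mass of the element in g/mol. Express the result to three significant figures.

106 g/mol

An FCC cell has Z = 4 atoms; a = 3.880 × 10^-8 cm.
M = ρ·N_A·a³/Z = 12.1 × 6.022 × 10²³ × 5.841 × 10^-23 / 4 = 106 g/mol.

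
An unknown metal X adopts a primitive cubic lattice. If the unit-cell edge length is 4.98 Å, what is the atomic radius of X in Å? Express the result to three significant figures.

In a simple cubic lattice, atoms touch along the cell edge, so a = 2r.
r = a/2 = 4.98/2 = 2.49 Å.

2.49 Å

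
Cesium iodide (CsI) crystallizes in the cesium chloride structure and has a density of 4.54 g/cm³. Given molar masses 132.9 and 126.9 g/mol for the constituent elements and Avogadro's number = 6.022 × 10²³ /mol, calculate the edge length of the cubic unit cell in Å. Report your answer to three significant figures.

4.56 Å

M(CsI) = 259.8 g/mol; Z = 1 formula unit per cell.
a³ = Z·M/(N_A·ρ) = 1 × 259.8 / (6.022 × 10²³ × 4.54) = 9.503 × 10^-23 cm³, so a = 4.563 × 10^-8 cm = 4.56 Å.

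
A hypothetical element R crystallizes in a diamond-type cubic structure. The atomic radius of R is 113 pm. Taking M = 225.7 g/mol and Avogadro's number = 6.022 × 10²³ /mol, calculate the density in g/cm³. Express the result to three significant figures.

In a diamond cubic lattice, nearest neighbors lie along the body diagonal with √3·a = 8r, giving a = 521.9 pm = 5.219 × 10^-8 cm.
With Z = 8, ρ = Z·M/(N_A·a³) = 8 × 225.7 / (6.022 × 10²³ × 1.422 × 10^-22) = 21.09 g/cm³.

21.1 g/cm³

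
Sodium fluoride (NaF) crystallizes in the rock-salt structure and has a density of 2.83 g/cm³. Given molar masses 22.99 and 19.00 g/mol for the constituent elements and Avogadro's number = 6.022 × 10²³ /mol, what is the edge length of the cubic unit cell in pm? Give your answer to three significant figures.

462 pm

M(NaF) = 41.99 g/mol; Z = 4 formula units per cell.
a³ = Z·M/(N_A·ρ) = 4 × 41.99 / (6.022 × 10²³ × 2.83) = 9.856 × 10^-23 cm³, so a = 4.619 × 10^-8 cm = 462 pm.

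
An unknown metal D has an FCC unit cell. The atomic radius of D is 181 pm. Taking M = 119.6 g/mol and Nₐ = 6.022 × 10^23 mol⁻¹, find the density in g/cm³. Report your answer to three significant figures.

5.92 g/cm³

In an FCC lattice, atoms touch along the face diagonal, so √2·a = 4r, giving a = 511.9 pm = 5.119 × 10^-8 cm.
With Z = 4, ρ = Z·M/(N_A·a³) = 4 × 119.6 / (6.022 × 10²³ × 1.342 × 10^-22) = 5.921 g/cm³.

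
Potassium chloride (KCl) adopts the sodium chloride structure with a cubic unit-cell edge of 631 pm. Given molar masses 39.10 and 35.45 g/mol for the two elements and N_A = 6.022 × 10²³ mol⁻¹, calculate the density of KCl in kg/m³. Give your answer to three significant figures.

1970 kg/m³

The sodium chloride structure contains Z = 4 formula units per cell; M(KCl) = 39.10 + 35.45 = 74.55 g/mol.
a³ = (6.310 × 10^-8 cm)³ = 2.512 × 10^-22 cm³.
ρ = 4 × 74.55 / (6.022 × 10²³ × 2.512 × 10^-22) = 1.971 g/cm³ = 1970 kg/m³.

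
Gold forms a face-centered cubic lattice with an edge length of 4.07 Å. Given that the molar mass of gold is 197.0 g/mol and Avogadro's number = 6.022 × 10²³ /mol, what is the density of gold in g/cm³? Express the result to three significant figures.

An FCC unit cell contains Z = 4 atoms.
Cell volume: a³ = (4.07 Å)³ = (4.070 × 10^-8 cm)³ = 6.742 × 10^-23 cm³.
ρ = Z·M/(N_A·a³) = 4 × 197.0 / (6.022 × 10²³ × 6.742 × 10^-23) = 19.41 g/cm³.

19.4 g/cm³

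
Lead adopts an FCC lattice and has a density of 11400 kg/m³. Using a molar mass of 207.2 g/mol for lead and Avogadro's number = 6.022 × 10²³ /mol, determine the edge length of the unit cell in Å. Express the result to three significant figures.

4.94 Å

With Z = 4 atoms per FCC cell, a³ = Z·M/(N_A·ρ) = 4 × 207.2 / (6.022 × 10²³ × 11.40 g/cm³) = 1.207 × 10^-22 cm³.
a = (1.207 × 10^-22)^(1/3) = 4.942 × 10^-8 cm = 4.94 Å.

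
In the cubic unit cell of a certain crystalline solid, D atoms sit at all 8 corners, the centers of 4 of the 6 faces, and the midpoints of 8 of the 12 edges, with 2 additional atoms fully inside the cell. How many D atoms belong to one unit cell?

7

Corner atoms are shared by 8 cells (1/8 each), face atoms by 2 (1/2 each), edge atoms by 4 (1/4 each), interior atoms are unshared.
Net atoms = 8 × 1/8 + 4 × 1/2 + 8 × 1/4 + 2 = 1 + 2 + 2 + 2 = 7.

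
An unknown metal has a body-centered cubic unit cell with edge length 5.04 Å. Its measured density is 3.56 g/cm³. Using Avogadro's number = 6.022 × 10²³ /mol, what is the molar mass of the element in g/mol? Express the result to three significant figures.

A BCC cell has Z = 2 atoms; a = 5.040 × 10^-8 cm.
M = ρ·N_A·a³/Z = 3.56 × 6.022 × 10²³ × 1.280 × 10^-22 / 2 = 137 g/mol.

137 g/mol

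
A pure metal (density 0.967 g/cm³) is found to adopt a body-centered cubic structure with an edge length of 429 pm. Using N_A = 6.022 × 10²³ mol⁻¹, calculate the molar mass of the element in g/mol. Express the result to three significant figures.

23.0 g/mol

A BCC cell has Z = 2 atoms; a = 4.290 × 10^-8 cm.
M = ρ·N_A·a³/Z = 0.967 × 6.022 × 10²³ × 7.895 × 10^-23 / 2 = 23.0 g/mol.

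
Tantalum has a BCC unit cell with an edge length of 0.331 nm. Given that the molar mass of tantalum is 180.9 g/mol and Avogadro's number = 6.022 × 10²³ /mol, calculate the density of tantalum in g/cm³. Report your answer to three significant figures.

16.6 g/cm³

A BCC unit cell contains Z = 2 atoms.
Cell volume: a³ = (0.331 nm)³ = (3.310 × 10^-8 cm)³ = 3.626 × 10^-23 cm³.
ρ = Z·M/(N_A·a³) = 2 × 180.9 / (6.022 × 10²³ × 3.626 × 10^-23) = 16.57 g/cm³.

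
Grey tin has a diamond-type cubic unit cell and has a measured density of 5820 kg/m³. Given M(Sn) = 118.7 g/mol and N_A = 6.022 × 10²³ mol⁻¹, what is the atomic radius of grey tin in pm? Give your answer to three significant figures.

140 pm

For a diamond cubic cell (Z = 8), a³ = Z·M/(N_A·ρ) = 8 × 118.7 / (6.022 × 10²³ × 5.820) = 2.709 × 10^-22 cm³, so a = 6.471 × 10^-8 cm = 647.1 pm.
Nearest neighbors lie along the body diagonal with √3·a = 8r, so r = 0.2165 × a = 140 pm.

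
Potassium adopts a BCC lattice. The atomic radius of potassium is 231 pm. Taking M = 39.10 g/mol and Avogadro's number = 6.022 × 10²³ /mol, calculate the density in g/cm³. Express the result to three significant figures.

In a BCC lattice, atoms touch along the body diagonal, so √3·a = 4r, giving a = 533.5 pm = 5.335 × 10^-8 cm.
With Z = 2, ρ = Z·M/(N_A·a³) = 2 × 39.10 / (6.022 × 10²³ × 1.518 × 10^-22) = 0.8553 g/cm³.

0.855 g/cm³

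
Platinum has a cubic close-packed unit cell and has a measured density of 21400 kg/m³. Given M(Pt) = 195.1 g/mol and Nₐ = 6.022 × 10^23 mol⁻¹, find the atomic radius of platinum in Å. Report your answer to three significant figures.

1.39 Å

For an FCC cell (Z = 4), a³ = Z·M/(N_A·ρ) = 4 × 195.1 / (6.022 × 10²³ × 21.40) = 6.056 × 10^-23 cm³, so a = 3.927 × 10^-8 cm = 3.927 Å.
Atoms touch along the face diagonal, so √2·a = 4r, so r = 0.3536 × a = 1.39 Å.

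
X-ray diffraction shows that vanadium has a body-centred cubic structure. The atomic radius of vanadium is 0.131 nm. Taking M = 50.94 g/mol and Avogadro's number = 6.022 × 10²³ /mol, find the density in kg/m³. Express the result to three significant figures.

In a BCC lattice, atoms touch along the body diagonal, so √3·a = 4r, giving a = 0.3025 nm = 3.025 × 10^-8 cm.
With Z = 2, ρ = Z·M/(N_A·a³) = 2 × 50.94 / (6.022 × 10²³ × 2.769 × 10^-23) = 6.110 g/cm³ = 6110 kg/m³.

6110 kg/m³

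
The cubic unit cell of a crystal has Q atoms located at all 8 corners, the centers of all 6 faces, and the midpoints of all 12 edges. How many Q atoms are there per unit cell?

7

Corner atoms are shared by 8 cells (1/8 each), face atoms by 2 (1/2 each), edge atoms by 4 (1/4 each).
Net atoms = 8 × 1/8 + 6 × 1/2 + 12 × 1/4 = 1 + 3 + 3 = 7.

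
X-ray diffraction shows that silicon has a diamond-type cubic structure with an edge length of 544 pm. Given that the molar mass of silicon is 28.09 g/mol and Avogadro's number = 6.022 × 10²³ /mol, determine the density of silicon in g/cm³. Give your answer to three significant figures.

2.32 g/cm³

A diamond cubic unit cell contains Z = 8 atoms.
Cell volume: a³ = (544 pm)³ = (5.440 × 10^-8 cm)³ = 1.610 × 10^-22 cm³.
ρ = Z·M/(N_A·a³) = 8 × 28.09 / (6.022 × 10²³ × 1.610 × 10^-22) = 2.318 g/cm³.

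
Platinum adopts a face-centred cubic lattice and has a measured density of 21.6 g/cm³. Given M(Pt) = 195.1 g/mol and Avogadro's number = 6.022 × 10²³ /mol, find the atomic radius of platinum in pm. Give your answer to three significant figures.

For an FCC cell (Z = 4), a³ = Z·M/(N_A·ρ) = 4 × 195.1 / (6.022 × 10²³ × 21.60) = 6.000 × 10^-23 cm³, so a = 3.915 × 10^-8 cm = 391.5 pm.
Atoms touch along the face diagonal, so √2·a = 4r, so r = 0.3536 × a = 138 pm.

138 pm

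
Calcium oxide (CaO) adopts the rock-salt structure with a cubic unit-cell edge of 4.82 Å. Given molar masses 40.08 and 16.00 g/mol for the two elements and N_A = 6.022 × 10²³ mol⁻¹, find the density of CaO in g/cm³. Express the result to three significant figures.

The rock-salt structure contains Z = 4 formula units per cell; M(CaO) = 40.08 + 16.00 = 56.08 g/mol.
a³ = (4.820 × 10^-8 cm)³ = 1.120 × 10^-22 cm³.
ρ = 4 × 56.08 / (6.022 × 10²³ × 1.120 × 10^-22) = 3.326 g/cm³.

3.33 g/cm³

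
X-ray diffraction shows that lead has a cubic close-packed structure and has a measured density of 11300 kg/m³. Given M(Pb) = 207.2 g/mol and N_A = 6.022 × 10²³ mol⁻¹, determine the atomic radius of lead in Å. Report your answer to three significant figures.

For an FCC cell (Z = 4), a³ = Z·M/(N_A·ρ) = 4 × 207.2 / (6.022 × 10²³ × 11.30) = 1.218 × 10^-22 cm³, so a = 4.957 × 10^-8 cm = 4.957 Å.
Atoms touch along the face diagonal, so √2·a = 4r, so r = 0.3536 × a = 1.75 Å.

1.75 Å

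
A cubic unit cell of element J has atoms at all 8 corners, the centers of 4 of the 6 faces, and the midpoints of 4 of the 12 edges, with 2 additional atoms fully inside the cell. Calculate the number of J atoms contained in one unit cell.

Corner atoms are shared by 8 cells (1/8 each), face atoms by 2 (1/2 each), edge atoms by 4 (1/4 each), interior atoms are unshared.
Net atoms = 8 × 1/8 + 4 × 1/2 + 4 × 1/4 + 2 = 1 + 2 + 1 + 2 = 6.

6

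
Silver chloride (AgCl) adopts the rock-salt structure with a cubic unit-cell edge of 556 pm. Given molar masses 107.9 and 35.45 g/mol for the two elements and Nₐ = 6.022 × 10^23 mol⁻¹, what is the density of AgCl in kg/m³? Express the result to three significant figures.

5540 kg/m³

The rock-salt structure contains Z = 4 formula units per cell; M(AgCl) = 107.9 + 35.45 = 143.35 g/mol.
a³ = (5.560 × 10^-8 cm)³ = 1.719 × 10^-22 cm³.
ρ = 4 × 143.35 / (6.022 × 10²³ × 1.719 × 10^-22) = 5.540 g/cm³ = 5540 kg/m³.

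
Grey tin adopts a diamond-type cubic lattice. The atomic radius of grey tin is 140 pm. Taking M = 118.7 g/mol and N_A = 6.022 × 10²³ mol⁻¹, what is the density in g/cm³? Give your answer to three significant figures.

In a diamond cubic lattice, nearest neighbors lie along the body diagonal with √3·a = 8r, giving a = 646.6 pm = 6.466 × 10^-8 cm.
With Z = 8, ρ = Z·M/(N_A·a³) = 8 × 118.7 / (6.022 × 10²³ × 2.704 × 10^-22) = 5.832 g/cm³.

5.83 g/cm³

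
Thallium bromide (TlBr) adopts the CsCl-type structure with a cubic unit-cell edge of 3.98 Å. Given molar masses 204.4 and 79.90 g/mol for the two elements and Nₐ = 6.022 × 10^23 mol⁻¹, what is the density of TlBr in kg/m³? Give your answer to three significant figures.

7490 kg/m³

The CsCl-type structure contains Z = 1 formula unit per cell; M(TlBr) = 204.4 + 79.90 = 284.3 g/mol.
a³ = (3.980 × 10^-8 cm)³ = 6.304 × 10^-23 cm³.
ρ = 1 × 284.3 / (6.022 × 10²³ × 6.304 × 10^-23) = 7.488 g/cm³ = 7490 kg/m³.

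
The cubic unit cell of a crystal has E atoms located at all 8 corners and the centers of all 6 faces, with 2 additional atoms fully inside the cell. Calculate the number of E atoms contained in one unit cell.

6

Corner atoms are shared by 8 cells (1/8 each), face atoms by 2 (1/2 each), interior atoms are unshared.
Net atoms = 8 × 1/8 + 6 × 1/2 + 2 = 1 + 3 + 2 = 6.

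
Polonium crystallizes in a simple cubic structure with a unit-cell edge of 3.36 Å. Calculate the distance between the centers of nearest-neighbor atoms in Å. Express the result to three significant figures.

In a simple cubic structure, atoms touch along the cell edge, so a = 2r; the nearest-neighbor distance equals 2r = 1.000·a.
d = 1.000 × 3.36 = 3.36 Å.

3.36 Å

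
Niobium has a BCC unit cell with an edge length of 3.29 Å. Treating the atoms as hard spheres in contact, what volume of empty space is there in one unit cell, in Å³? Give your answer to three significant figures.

In a BCC lattice atoms touch along the body diagonal, so √3·a = 4r, so r = 0.4330a = 1.425 Å.
V_cell = a³ = 35.61 Å³; V_atoms = 2 × (4/3)πr³ = 24.22 Å³.
Empty space = 35.61 − 24.22 = 11.4 Å³.

11.4 Å³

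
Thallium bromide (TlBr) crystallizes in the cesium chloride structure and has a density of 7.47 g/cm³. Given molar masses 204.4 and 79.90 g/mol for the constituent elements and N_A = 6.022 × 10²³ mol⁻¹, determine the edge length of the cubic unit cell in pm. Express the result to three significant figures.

398 pm

M(TlBr) = 284.3 g/mol; Z = 1 formula unit per cell.
a³ = Z·M/(N_A·ρ) = 1 × 284.3 / (6.022 × 10²³ × 7.47) = 6.320 × 10^-23 cm³, so a = 3.983 × 10^-8 cm = 398 pm.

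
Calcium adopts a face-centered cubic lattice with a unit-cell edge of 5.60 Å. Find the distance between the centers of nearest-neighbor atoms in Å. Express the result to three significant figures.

3.96 Å

In an FCC structure, atoms touch along the face diagonal, so √2·a = 4r; the nearest-neighbor distance equals 2r = 0.7071·a.
d = 0.7071 × 5.60 = 3.96 Å.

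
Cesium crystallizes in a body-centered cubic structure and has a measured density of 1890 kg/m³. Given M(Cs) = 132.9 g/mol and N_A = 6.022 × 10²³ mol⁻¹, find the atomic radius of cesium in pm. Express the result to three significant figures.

267 pm

For a BCC cell (Z = 2), a³ = Z·M/(N_A·ρ) = 2 × 132.9 / (6.022 × 10²³ × 1.890) = 2.335 × 10^-22 cm³, so a = 6.158 × 10^-8 cm = 615.8 pm.
Atoms touch along the body diagonal, so √3·a = 4r, so r = 0.4330 × a = 267 pm.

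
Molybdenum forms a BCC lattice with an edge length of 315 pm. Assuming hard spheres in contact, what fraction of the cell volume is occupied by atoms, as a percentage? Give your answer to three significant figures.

In a BCC lattice atoms touch along the body diagonal, so √3·a = 4r, so r = 0.4330a = 136.4 pm.
Packing fraction = Z·(4/3)πr³ / a³ = 2 × (4/3)π × (136.4)³ / (315)³ = 0.6802 = 68.0%.

68.0%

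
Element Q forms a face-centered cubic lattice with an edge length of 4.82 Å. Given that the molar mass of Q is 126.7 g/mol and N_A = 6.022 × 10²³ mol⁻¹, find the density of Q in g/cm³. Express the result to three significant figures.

7.52 g/cm³

An FCC unit cell contains Z = 4 atoms.
Cell volume: a³ = (4.82 Å)³ = (4.820 × 10^-8 cm)³ = 1.120 × 10^-22 cm³.
ρ = Z·M/(N_A·a³) = 4 × 126.7 / (6.022 × 10²³ × 1.120 × 10^-22) = 7.515 g/cm³.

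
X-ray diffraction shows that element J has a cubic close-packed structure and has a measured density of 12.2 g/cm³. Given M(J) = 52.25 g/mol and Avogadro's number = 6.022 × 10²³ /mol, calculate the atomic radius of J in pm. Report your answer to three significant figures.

For an FCC cell (Z = 4), a³ = Z·M/(N_A·ρ) = 4 × 52.25 / (6.022 × 10²³ × 12.20) = 2.845 × 10^-23 cm³, so a = 3.053 × 10^-8 cm = 305.3 pm.
Atoms touch along the face diagonal, so √2·a = 4r, so r = 0.3536 × a = 108 pm.

108 pm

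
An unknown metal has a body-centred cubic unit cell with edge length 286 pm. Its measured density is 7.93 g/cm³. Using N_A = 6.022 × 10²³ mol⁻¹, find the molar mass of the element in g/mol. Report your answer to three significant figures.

A BCC cell has Z = 2 atoms; a = 2.860 × 10^-8 cm.
M = ρ·N_A·a³/Z = 7.93 × 6.022 × 10²³ × 2.339 × 10^-23 / 2 = 55.9 g/mol.

55.9 g/mol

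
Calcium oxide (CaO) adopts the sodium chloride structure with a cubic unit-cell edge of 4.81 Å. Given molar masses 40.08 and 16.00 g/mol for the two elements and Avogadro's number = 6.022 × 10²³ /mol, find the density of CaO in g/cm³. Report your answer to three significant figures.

The sodium chloride structure contains Z = 4 formula units per cell; M(CaO) = 40.08 + 16.00 = 56.08 g/mol.
a³ = (4.810 × 10^-8 cm)³ = 1.113 × 10^-22 cm³.
ρ = 4 × 56.08 / (6.022 × 10²³ × 1.113 × 10^-22) = 3.347 g/cm³.

3.35 g/cm³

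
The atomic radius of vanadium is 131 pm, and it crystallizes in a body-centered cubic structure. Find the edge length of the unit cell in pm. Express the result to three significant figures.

In a BCC lattice, atoms touch along the body diagonal, so √3·a = 4r.
a = 4r/√3 = 4 × 131 / 1.7321 = 303 pm.

303 pm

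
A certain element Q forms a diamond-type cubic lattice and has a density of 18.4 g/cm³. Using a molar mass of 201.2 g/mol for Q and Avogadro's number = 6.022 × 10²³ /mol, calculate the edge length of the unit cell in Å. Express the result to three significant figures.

5.26 Å

With Z = 8 atoms per diamond cubic cell, a³ = Z·M/(N_A·ρ) = 8 × 201.2 / (6.022 × 10²³ × 18.40 g/cm³) = 1.453 × 10^-22 cm³.
a = (1.453 × 10^-22)^(1/3) = 5.257 × 10^-8 cm = 5.26 Å.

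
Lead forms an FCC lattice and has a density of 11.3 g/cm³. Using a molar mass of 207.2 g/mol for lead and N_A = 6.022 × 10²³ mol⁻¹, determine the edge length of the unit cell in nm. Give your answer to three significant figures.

With Z = 4 atoms per FCC cell, a³ = Z·M/(N_A·ρ) = 4 × 207.2 / (6.022 × 10²³ × 11.30 g/cm³) = 1.218 × 10^-22 cm³.
a = (1.218 × 10^-22)^(1/3) = 4.957 × 10^-8 cm = 0.496 nm.

0.496 nm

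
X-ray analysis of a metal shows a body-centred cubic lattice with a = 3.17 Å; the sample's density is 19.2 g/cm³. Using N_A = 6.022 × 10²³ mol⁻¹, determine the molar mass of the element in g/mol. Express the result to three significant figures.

A BCC cell has Z = 2 atoms; a = 3.170 × 10^-8 cm.
M = ρ·N_A·a³/Z = 19.2 × 6.022 × 10²³ × 3.186 × 10^-23 / 2 = 184 g/mol.

184 g/mol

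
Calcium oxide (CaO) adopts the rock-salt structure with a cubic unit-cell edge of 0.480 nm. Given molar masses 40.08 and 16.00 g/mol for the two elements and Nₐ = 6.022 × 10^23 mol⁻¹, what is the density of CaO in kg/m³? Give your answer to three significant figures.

3370 kg/m³

The rock-salt structure contains Z = 4 formula units per cell; M(CaO) = 40.08 + 16.00 = 56.08 g/mol.
a³ = (4.800 × 10^-8 cm)³ = 1.106 × 10^-22 cm³.
ρ = 4 × 56.08 / (6.022 × 10²³ × 1.106 × 10^-22) = 3.368 g/cm³ = 3370 kg/m³.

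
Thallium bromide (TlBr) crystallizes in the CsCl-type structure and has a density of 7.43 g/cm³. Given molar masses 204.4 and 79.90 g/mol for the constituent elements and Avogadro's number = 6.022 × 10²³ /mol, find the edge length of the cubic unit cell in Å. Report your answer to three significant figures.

3.99 Å

M(TlBr) = 284.3 g/mol; Z = 1 formula unit per cell.
a³ = Z·M/(N_A·ρ) = 1 × 284.3 / (6.022 × 10²³ × 7.43) = 6.354 × 10^-23 cm³, so a = 3.990 × 10^-8 cm = 3.99 Å.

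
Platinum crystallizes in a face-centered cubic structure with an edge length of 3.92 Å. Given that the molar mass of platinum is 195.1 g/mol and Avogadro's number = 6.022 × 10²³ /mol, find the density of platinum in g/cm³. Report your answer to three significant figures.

An FCC unit cell contains Z = 4 atoms.
Cell volume: a³ = (3.92 Å)³ = (3.920 × 10^-8 cm)³ = 6.024 × 10^-23 cm³.
ρ = Z·M/(N_A·a³) = 4 × 195.1 / (6.022 × 10²³ × 6.024 × 10^-23) = 21.51 g/cm³.

21.5 g/cm³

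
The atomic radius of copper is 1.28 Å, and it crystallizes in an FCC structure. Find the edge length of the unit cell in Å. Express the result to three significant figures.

3.62 Å

In an FCC lattice, atoms touch along the face diagonal, so √2·a = 4r.
a = 4r/√2 = 4 × 1.28 / 1.4142 = 3.62 Å.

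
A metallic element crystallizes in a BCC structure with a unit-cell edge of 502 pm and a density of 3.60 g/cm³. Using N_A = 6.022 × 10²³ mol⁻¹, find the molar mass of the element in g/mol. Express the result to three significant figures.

137 g/mol

A BCC cell has Z = 2 atoms; a = 5.020 × 10^-8 cm.
M = ρ·N_A·a³/Z = 3.60 × 6.022 × 10²³ × 1.265 × 10^-22 / 2 = 137 g/mol.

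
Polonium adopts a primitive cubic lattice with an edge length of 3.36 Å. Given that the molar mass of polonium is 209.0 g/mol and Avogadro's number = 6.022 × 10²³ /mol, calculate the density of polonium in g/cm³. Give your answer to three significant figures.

A simple cubic unit cell contains Z = 1 atom.
Cell volume: a³ = (3.36 Å)³ = (3.360 × 10^-8 cm)³ = 3.793 × 10^-23 cm³.
ρ = Z·M/(N_A·a³) = 1 × 209.0 / (6.022 × 10²³ × 3.793 × 10^-23) = 9.149 g/cm³.

9.15 g/cm³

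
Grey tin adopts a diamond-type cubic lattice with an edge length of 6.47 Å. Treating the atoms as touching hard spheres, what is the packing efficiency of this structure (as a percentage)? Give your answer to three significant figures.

34.0%

In a diamond cubic lattice nearest neighbors lie along the body diagonal with √3·a = 8r, so r = 0.2165a = 1.401 Å.
Packing fraction = Z·(4/3)πr³ / a³ = 8 × (4/3)π × (1.401)³ / (6.47)³ = 0.3401 = 34.0%.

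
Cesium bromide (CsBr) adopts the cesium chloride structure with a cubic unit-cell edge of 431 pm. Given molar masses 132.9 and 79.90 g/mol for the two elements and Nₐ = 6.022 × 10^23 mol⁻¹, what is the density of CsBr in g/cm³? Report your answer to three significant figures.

The cesium chloride structure contains Z = 1 formula unit per cell; M(CsBr) = 132.9 + 79.90 = 212.8 g/mol.
a³ = (4.310 × 10^-8 cm)³ = 8.006 × 10^-23 cm³.
ρ = 1 × 212.8 / (6.022 × 10²³ × 8.006 × 10^-23) = 4.414 g/cm³.

4.41 g/cm³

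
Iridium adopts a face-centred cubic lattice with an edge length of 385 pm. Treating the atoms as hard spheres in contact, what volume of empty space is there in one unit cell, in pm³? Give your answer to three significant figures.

1.48 × 10^7 pm³

In an FCC lattice atoms touch along the face diagonal, so √2·a = 4r, so r = 0.3536a = 136.1 pm.
V_cell = a³ = 5.707 × 10^7 pm³; V_atoms = 4 × (4/3)πr³ = 4.226 × 10^7 pm³.
Empty space = 5.707 × 10^7 − 4.226 × 10^7 = 1.48 × 10^7 pm³.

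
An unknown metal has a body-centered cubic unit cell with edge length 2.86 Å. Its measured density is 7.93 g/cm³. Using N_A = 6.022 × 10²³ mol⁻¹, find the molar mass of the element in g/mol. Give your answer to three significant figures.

A BCC cell has Z = 2 atoms; a = 2.860 × 10^-8 cm.
M = ρ·N_A·a³/Z = 7.93 × 6.022 × 10²³ × 2.339 × 10^-23 / 2 = 55.9 g/mol.

55.9 g/mol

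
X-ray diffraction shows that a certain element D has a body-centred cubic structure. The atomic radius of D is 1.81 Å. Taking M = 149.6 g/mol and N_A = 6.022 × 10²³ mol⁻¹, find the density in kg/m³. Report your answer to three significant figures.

In a BCC lattice, atoms touch along the body diagonal, so √3·a = 4r, giving a = 4.180 Å = 4.180 × 10^-8 cm.
With Z = 2, ρ = Z·M/(N_A·a³) = 2 × 149.6 / (6.022 × 10²³ × 7.304 × 10^-23) = 6.803 g/cm³ = 6800 kg/m³.

6800 kg/m³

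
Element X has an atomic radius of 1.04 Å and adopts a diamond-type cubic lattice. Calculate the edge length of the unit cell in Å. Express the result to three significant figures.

In a diamond cubic lattice, nearest neighbors lie along the body diagonal with √3·a = 8r.
a = 8r/√3 = 8 × 1.04 / 1.7321 = 4.80 Å.

4.80 Å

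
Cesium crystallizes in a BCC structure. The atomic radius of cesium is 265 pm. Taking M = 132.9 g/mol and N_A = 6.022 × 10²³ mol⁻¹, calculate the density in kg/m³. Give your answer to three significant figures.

1930 kg/m³

In a BCC lattice, atoms touch along the body diagonal, so √3·a = 4r, giving a = 612.0 pm = 6.120 × 10^-8 cm.
With Z = 2, ρ = Z·M/(N_A·a³) = 2 × 132.9 / (6.022 × 10²³ × 2.292 × 10^-22) = 1.926 g/cm³ = 1930 kg/m³.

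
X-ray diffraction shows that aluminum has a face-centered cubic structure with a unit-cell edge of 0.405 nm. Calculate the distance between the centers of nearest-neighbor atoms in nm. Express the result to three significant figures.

In an FCC structure, atoms touch along the face diagonal, so √2·a = 4r; the nearest-neighbor distance equals 2r = 0.7071·a.
d = 0.7071 × 0.405 = 0.286 nm.

0.286 nm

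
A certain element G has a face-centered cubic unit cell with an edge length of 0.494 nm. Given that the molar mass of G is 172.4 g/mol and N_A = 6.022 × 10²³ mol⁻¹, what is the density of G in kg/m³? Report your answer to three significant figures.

9500 kg/m³

An FCC unit cell contains Z = 4 atoms.
Cell volume: a³ = (0.494 nm)³ = (4.940 × 10^-8 cm)³ = 1.206 × 10^-22 cm³.
ρ = Z·M/(N_A·a³) = 4 × 172.4 / (6.022 × 10²³ × 1.206 × 10^-22) = 9.499 g/cm³ = 9500 kg/m³.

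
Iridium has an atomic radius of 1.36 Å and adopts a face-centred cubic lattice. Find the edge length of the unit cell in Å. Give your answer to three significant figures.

In an FCC lattice, atoms touch along the face diagonal, so √2·a = 4r.
a = 4r/√2 = 4 × 1.36 / 1.4142 = 3.85 Å.

3.85 Å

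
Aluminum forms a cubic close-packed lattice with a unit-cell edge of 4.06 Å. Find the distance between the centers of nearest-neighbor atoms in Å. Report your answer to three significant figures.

2.87 Å

In an FCC structure, atoms touch along the face diagonal, so √2·a = 4r; the nearest-neighbor distance equals 2r = 0.7071·a.
d = 0.7071 × 4.06 = 2.87 Å.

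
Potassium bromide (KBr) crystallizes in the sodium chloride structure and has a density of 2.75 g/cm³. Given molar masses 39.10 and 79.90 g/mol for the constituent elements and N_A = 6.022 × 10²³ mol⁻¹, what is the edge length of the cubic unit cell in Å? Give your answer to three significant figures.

6.60 Å

M(KBr) = 119.0 g/mol; Z = 4 formula units per cell.
a³ = Z·M/(N_A·ρ) = 4 × 119.0 / (6.022 × 10²³ × 2.75) = 2.874 × 10^-22 cm³, so a = 6.600 × 10^-8 cm = 6.60 Å.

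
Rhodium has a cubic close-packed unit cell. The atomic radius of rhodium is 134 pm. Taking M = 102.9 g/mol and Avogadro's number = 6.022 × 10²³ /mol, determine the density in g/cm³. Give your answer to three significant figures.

12.6 g/cm³

In an FCC lattice, atoms touch along the face diagonal, so √2·a = 4r, giving a = 379.0 pm = 3.790 × 10^-8 cm.
With Z = 4, ρ = Z·M/(N_A·a³) = 4 × 102.9 / (6.022 × 10²³ × 5.444 × 10^-23) = 12.55 g/cm³.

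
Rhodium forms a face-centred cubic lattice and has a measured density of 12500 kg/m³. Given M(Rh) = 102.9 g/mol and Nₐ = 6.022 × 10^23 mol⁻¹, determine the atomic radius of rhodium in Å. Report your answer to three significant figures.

1.34 Å

For an FCC cell (Z = 4), a³ = Z·M/(N_A·ρ) = 4 × 102.9 / (6.022 × 10²³ × 12.50) = 5.468 × 10^-23 cm³, so a = 3.796 × 10^-8 cm = 3.796 Å.
Atoms touch along the face diagonal, so √2·a = 4r, so r = 0.3536 × a = 1.34 Å.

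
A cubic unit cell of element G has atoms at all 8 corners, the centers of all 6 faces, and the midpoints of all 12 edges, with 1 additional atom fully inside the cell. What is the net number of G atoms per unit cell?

Corner atoms are shared by 8 cells (1/8 each), face atoms by 2 (1/2 each), edge atoms by 4 (1/4 each), interior atoms are unshared.
Net atoms = 8 × 1/8 + 6 × 1/2 + 12 × 1/4 + 1 = 1 + 3 + 3 + 1 = 8.

8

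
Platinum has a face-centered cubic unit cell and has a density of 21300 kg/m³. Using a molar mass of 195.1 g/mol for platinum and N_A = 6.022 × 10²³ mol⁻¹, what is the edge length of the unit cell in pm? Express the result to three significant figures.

With Z = 4 atoms per FCC cell, a³ = Z·M/(N_A·ρ) = 4 × 195.1 / (6.022 × 10²³ × 21.30 g/cm³) = 6.084 × 10^-23 cm³.
a = (6.084 × 10^-23)^(1/3) = 3.933 × 10^-8 cm = 393 pm.

393 pm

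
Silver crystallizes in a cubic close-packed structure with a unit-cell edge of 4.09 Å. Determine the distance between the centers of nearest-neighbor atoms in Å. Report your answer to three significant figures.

In an FCC structure, atoms touch along the face diagonal, so √2·a = 4r; the nearest-neighbor distance equals 2r = 0.7071·a.
d = 0.7071 × 4.09 = 2.89 Å.

2.89 Å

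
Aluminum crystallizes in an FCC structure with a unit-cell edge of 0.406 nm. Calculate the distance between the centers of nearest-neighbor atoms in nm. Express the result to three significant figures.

0.287 nm

In an FCC structure, atoms touch along the face diagonal, so √2·a = 4r; the nearest-neighbor distance equals 2r = 0.7071·a.
d = 0.7071 × 0.406 = 0.287 nm.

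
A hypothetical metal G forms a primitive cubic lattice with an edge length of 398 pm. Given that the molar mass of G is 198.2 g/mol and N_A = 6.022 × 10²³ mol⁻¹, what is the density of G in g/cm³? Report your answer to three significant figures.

A simple cubic unit cell contains Z = 1 atom.
Cell volume: a³ = (398 pm)³ = (3.980 × 10^-8 cm)³ = 6.304 × 10^-23 cm³.
ρ = Z·M/(N_A·a³) = 1 × 198.2 / (6.022 × 10²³ × 6.304 × 10^-23) = 5.221 g/cm³.

5.22 g/cm³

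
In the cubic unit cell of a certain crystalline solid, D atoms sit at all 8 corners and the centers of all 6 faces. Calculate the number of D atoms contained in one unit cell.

4

Corner atoms are shared by 8 cells (1/8 each), face atoms by 2 (1/2 each).
Net atoms = 8 × 1/8 + 6 × 1/2 = 1 + 3 = 4.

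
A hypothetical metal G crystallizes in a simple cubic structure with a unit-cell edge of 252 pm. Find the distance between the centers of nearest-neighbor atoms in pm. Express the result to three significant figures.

In a simple cubic structure, atoms touch along the cell edge, so a = 2r; the nearest-neighbor distance equals 2r = 1.000·a.
d = 1.000 × 252 = 252 pm.

252 pm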